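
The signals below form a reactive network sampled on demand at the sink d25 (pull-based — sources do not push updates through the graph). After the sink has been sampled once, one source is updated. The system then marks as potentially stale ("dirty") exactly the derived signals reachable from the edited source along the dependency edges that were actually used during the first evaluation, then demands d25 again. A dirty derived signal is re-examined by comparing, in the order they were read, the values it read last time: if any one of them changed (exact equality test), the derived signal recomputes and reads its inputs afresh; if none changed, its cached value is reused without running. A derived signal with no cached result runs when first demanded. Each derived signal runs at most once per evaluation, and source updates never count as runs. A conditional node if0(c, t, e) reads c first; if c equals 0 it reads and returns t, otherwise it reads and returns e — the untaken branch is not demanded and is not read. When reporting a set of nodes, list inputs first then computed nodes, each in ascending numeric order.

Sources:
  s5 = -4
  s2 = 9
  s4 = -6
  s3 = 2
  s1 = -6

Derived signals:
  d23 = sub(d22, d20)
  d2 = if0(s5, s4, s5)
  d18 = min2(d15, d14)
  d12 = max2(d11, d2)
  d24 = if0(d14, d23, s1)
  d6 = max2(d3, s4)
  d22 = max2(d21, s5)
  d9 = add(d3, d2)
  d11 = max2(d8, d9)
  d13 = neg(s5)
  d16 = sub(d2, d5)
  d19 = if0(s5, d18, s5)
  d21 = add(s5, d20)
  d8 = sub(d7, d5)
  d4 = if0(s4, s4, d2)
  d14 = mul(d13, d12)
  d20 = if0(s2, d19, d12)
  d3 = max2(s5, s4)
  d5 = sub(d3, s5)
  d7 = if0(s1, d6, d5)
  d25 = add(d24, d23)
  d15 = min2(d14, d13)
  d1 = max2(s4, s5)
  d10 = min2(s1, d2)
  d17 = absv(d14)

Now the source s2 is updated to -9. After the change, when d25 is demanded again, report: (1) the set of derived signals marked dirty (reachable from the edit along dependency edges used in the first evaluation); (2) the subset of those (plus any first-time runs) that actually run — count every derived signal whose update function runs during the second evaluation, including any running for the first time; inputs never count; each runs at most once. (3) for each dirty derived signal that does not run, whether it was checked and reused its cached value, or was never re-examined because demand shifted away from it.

Dirty set: d20, d21, d22, d23, d24, d25.
Run set: d20 (1 run).
Re-examined without running (cache reused): d21, d22, d23, d24, d25.
The important point: d20 recomputes to an identical value, and the output ends up unchanged.

Initial pass — values computed on the first demand:
  d2 = if0(s5=-4 -> else branch s5) = -4
  d3 = max2(-4, -6) = -4
  d5 = sub(-4, -4) = 0
  d7 = if0(s1=-6 -> else branch d5) = 0
  d8 = sub(0, 0) = 0
  d9 = add(-4, -4) = -8
  d11 = max2(0, -8) = 0
  d12 = max2(0, -4) = 0
  d13 = neg(-4) = 4
  d14 = mul(4, 0) = 0
  d20 = if0(s2=9 -> else branch d12) = 0
  d21 = add(-4, 0) = -4
  d22 = max2(-4, -4) = -4
  d23 = sub(-4, 0) = -4
  d24 = if0(d14=0 -> then branch d23) = -4
  d25 = add(-4, -4) = -8

Second demand — change propagation:
  d20: re-runs because s2 9->-9; new result 0 (unchanged).
  d21: re-examined; everything it read last time is the same (s5 unchanged, d20 unchanged) — cache -4 kept, no run.
  d22: re-examined; everything it read last time is the same (d21 unchanged, s5 unchanged) — cache -4 kept, no run.
  d23: re-examined; everything it read last time is the same (d22 unchanged, d20 unchanged) — cache -4 kept, no run.
  d24: re-examined; everything it read last time is the same (d14 unchanged, d23 unchanged) — cache -4 kept, no run.
  d25: re-examined; everything it read last time is the same (d24 unchanged, d23 unchanged) — cache -8 kept, no run.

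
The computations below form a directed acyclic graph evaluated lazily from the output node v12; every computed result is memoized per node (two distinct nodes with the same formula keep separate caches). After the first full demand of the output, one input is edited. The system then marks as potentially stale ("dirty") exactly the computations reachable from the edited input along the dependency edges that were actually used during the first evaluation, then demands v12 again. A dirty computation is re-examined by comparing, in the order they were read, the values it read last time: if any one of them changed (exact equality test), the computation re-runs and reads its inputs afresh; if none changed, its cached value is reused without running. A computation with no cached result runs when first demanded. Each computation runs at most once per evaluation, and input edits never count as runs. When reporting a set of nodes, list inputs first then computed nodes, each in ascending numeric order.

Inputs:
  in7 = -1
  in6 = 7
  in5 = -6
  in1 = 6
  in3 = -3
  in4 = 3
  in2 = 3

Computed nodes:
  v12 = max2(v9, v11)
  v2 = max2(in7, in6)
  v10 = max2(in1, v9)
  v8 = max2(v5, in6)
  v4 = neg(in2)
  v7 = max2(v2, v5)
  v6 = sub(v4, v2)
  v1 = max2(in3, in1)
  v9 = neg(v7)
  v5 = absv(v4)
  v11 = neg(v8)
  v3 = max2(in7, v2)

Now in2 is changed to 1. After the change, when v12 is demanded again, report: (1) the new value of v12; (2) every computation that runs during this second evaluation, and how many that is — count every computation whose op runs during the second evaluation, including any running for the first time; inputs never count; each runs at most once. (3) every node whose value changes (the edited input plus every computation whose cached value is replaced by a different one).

Demanding v12 again yields -7.
4 computations run: v4, v5, v7, v8.
The nodes whose values change: in2, v4, v5.
Note where the cutoff bites: v9 is checked, finds nothing changed, and keeps its cache.

First demand of the output computes:
  v2 = max2(-1, 7) = 7
  v4 = neg(3) = -3
  v5 = absv(-3) = 3
  v7 = max2(7, 3) = 7
  v8 = max2(3, 7) = 7
  v9 = neg(7) = -7
  v11 = neg(7) = -7
  v12 = max2(-7, -7) = -7

After the edit, cleaning proceeds:
  v4: a read changed (in2 3->1) — executes, giving -1.
  v5: a read changed (v4 -3->-1) — executes, giving 1.
  v7: a read changed (v5 3->1) — executes, giving 7 — identical to its old value.
  v8: a read changed (v5 3->1) — executes, giving 7 — identical to its old value.
  v9: dirty, but its reads are unchanged (v7 unchanged); cached -7 stands.
  v11: dirty, but its reads are unchanged (v8 unchanged); cached -7 stands.
  v12: dirty, but its reads are unchanged (v9 unchanged, v11 unchanged); cached -7 stands.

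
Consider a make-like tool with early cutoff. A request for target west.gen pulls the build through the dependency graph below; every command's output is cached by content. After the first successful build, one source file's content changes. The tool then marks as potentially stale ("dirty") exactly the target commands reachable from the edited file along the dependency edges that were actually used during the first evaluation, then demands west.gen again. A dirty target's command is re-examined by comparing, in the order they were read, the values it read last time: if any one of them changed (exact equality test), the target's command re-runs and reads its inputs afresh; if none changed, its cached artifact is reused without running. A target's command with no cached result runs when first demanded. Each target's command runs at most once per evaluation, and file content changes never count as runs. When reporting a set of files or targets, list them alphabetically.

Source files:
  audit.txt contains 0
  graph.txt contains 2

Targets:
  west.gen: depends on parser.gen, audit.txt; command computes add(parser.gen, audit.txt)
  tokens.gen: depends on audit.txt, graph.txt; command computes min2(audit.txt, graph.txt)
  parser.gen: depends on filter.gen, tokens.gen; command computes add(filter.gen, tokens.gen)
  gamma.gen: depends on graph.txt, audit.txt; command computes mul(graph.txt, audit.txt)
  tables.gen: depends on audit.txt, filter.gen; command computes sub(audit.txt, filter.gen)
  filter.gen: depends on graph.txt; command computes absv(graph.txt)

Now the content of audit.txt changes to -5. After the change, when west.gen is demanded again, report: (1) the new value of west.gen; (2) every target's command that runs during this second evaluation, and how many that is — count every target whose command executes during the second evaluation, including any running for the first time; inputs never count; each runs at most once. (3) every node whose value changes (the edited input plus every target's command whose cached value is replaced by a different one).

First demand of the output computes:
  filter.gen = absv(2) = 2
  tokens.gen = min2(0, 2) = 0
  parser.gen = add(2, 0) = 2
  west.gen = add(2, 0) = 2

After the edit, cleaning proceeds:
  tokens.gen: a read changed (audit.txt 0->-5) — executes, giving -5.
  parser.gen: a read changed (tokens.gen 0->-5) — executes, giving -3.
  west.gen: a read changed (parser.gen 2->-3; audit.txt 0->-5) — executes, giving -8.

Demanding west.gen again yields -8.
3 target commands run: parser.gen, tokens.gen, west.gen.
The nodes whose values change: audit.txt, parser.gen, tokens.gen, west.gen.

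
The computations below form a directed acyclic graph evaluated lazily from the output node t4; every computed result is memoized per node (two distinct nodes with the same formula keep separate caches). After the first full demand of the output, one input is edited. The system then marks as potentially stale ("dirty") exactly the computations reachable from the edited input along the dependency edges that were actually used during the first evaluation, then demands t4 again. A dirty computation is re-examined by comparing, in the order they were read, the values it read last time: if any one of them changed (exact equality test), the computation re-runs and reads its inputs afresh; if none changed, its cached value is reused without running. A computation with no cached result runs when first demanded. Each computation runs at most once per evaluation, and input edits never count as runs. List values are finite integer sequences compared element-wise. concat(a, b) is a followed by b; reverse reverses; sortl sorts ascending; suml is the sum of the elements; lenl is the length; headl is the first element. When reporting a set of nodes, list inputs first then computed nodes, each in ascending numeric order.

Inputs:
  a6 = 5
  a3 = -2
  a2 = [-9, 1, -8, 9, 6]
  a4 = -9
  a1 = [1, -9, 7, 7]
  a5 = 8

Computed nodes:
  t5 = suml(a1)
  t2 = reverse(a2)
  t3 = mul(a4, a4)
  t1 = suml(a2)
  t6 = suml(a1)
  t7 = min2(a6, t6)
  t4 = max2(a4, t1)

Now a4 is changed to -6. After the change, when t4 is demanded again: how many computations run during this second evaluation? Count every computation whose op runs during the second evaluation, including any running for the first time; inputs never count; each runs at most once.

First demand of the output computes:
  t1 = suml([-9, 1, -8, 9, 6]) = -1
  t4 = max2(-9, -1) = -1

After the edit, cleaning proceeds:
  t4: a read changed (a4 -9->-6) — executes, giving -1 — identical to its old value.

1 computations run: t4.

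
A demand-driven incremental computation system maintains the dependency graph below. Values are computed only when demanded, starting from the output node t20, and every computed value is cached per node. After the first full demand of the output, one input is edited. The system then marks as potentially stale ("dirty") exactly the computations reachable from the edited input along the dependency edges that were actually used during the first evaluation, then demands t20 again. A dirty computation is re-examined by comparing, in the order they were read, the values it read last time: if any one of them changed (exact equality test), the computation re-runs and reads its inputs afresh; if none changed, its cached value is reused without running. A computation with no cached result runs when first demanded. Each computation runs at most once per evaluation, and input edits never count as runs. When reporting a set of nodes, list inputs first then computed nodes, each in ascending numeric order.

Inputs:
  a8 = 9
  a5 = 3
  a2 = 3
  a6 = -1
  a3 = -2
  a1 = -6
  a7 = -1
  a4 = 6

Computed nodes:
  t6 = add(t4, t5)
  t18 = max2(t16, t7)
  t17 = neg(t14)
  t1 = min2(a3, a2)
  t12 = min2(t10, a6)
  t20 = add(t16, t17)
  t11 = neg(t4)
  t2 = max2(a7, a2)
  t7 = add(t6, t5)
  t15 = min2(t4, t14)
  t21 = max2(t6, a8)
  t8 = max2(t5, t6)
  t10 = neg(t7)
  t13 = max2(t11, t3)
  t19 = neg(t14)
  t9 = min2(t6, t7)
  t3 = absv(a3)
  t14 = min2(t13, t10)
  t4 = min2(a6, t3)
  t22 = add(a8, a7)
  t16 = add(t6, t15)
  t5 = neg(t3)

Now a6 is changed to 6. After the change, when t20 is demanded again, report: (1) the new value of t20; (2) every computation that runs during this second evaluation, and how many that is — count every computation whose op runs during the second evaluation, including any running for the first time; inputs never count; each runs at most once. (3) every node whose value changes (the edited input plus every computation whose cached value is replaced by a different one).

First evaluation (everything demanded from the output):
  t3 = absv(-2) = 2
  t4 = min2(-1, 2) = -1
  t5 = neg(2) = -2
  t6 = add(-1, -2) = -3
  t7 = add(-3, -2) = -5
  t10 = neg(-5) = 5
  t11 = neg(-1) = 1
  t13 = max2(1, 2) = 2
  t14 = min2(2, 5) = 2
  t15 = min2(-1, 2) = -1
  t16 = add(-3, -1) = -4
  t17 = neg(2) = -2
  t20 = add(-4, -2) = -6

Propagation after the edit:
  t4: runs — a6 -1->6; result 2.
  t6: runs — t4 -1->2; result 0.
  t7: runs — t6 -3->0; result -2.
  t10: runs — t7 -5->-2; result 2.
  t11: runs — t4 -1->2; result -2.
  t13: runs — t11 1->-2; result 2 (same value as before).
  t14: runs — t10 5->2; result 2 (same value as before).
  t15: runs — t4 -1->2; result 2.
  t16: runs — t6 -3->0; t15 -1->2; result 2.
  t17: checked — values it read are unchanged (t14 unchanged); reused cached -2 without running.
  t20: runs — t16 -4->2; result 0.

Key observation: the cutoff stops propagation at t17 — its inputs' values are unchanged, so it reuses its cache.

New value of t20: 0.
Computations that run: t4, t6, t7, t10, t11, t13, t14, t15, t16, t20 — 10 in total.
Values that change: a6, t4, t6, t7, t10, t11, t15, t16, t20.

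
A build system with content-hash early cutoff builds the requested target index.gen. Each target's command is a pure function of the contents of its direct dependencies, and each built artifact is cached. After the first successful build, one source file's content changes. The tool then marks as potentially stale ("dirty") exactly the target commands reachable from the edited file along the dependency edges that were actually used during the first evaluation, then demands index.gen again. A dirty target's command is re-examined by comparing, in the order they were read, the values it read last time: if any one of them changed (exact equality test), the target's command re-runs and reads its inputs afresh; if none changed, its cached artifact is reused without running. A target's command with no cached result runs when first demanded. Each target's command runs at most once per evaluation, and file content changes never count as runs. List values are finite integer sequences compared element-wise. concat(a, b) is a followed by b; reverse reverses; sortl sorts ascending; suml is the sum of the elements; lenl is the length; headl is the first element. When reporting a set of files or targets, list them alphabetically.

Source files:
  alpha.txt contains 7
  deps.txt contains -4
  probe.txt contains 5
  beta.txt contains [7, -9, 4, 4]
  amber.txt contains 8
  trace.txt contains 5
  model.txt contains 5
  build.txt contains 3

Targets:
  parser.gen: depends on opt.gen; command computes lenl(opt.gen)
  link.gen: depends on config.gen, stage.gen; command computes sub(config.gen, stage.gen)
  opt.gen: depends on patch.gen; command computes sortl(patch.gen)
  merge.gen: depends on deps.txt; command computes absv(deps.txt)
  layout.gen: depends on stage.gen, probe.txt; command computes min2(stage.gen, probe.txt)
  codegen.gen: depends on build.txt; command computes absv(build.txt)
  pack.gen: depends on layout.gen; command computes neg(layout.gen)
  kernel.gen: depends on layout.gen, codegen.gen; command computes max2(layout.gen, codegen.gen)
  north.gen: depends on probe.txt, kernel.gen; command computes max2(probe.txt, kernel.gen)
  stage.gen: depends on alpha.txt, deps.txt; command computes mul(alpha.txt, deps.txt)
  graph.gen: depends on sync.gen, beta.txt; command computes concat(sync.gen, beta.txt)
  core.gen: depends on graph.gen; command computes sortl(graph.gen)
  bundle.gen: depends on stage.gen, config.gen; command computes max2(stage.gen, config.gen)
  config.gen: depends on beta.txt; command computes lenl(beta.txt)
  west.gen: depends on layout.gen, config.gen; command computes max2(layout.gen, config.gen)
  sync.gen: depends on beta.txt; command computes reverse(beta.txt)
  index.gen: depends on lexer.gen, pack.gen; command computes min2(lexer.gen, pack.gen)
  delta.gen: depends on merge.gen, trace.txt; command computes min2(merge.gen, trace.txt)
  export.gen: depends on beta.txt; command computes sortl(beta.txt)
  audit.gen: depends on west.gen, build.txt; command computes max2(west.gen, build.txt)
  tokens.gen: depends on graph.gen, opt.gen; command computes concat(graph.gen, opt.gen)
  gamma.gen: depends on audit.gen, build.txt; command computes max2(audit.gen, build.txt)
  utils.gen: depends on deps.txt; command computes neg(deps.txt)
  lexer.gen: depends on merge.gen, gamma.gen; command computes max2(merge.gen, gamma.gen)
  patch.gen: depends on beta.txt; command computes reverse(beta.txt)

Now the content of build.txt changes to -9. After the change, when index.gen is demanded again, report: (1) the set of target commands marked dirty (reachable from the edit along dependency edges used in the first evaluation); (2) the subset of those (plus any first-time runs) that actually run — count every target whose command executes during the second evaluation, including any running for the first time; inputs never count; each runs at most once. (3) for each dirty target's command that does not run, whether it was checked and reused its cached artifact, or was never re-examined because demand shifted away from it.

First evaluation (everything demanded from the output):
  config.gen = lenl([7, -9, 4, 4]) = 4
  merge.gen = absv(-4) = 4
  stage.gen = mul(7, -4) = -28
  layout.gen = min2(-28, 5) = -28
  pack.gen = neg(-28) = 28
  west.gen = max2(-28, 4) = 4
  audit.gen = max2(4, 3) = 4
  gamma.gen = max2(4, 3) = 4
  lexer.gen = max2(4, 4) = 4
  index.gen = min2(4, 28) = 4

Propagation after the edit:
  audit.gen: runs — build.txt 3->-9; result 4 (same value as before).
  gamma.gen: runs — build.txt 3->-9; result 4 (same value as before).
  lexer.gen: checked — values it read are unchanged (merge.gen unchanged, gamma.gen unchanged); reused cached 4 without running.
  index.gen: checked — values it read are unchanged (lexer.gen unchanged, pack.gen unchanged); reused cached 4 without running.

Key observation: the cutoff stops propagation at lexer.gen — its inputs' values are unchanged, so it reuses its cache.

Marked dirty: audit.gen, gamma.gen, index.gen, lexer.gen.
Target commands that run: audit.gen, gamma.gen — 2 in total.
Checked but reused from cache: index.gen, lexer.gen.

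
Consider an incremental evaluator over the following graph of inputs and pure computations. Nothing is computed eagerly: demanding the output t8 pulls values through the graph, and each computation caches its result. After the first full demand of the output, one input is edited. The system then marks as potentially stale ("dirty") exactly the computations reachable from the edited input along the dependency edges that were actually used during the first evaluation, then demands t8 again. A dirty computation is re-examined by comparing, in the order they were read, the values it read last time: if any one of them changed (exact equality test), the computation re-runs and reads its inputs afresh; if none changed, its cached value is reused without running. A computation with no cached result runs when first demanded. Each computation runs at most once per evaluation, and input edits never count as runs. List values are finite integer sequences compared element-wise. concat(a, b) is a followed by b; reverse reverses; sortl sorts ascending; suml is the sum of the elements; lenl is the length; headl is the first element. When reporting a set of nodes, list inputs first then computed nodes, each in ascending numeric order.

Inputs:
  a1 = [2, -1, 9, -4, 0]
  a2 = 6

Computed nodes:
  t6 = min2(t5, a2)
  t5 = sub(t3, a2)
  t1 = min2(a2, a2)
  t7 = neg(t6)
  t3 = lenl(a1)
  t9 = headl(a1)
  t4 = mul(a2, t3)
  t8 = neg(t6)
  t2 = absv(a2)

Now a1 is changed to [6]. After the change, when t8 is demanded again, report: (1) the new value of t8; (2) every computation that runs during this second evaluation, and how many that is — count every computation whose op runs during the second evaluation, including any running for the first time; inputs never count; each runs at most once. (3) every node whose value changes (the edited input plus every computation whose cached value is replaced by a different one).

Initial pass — values computed on the first demand:
  t3 = lenl([2, -1, 9, -4, 0]) = 5
  t5 = sub(5, 6) = -1
  t6 = min2(-1, 6) = -1
  t8 = neg(-1) = 1

Second demand — change propagation:
  t3: re-runs because a1 [2, -1, 9, -4, 0]->[6]; new result 1.
  t5: re-runs because t3 5->1; new result -5.
  t6: re-runs because t5 -1->-5; new result -5.
  t8: re-runs because t6 -1->-5; new result 5.

t8 now evaluates to 5.
Run set: t3, t5, t6, t8 (4 run).
Changed values: a1, t3, t5, t6, t8.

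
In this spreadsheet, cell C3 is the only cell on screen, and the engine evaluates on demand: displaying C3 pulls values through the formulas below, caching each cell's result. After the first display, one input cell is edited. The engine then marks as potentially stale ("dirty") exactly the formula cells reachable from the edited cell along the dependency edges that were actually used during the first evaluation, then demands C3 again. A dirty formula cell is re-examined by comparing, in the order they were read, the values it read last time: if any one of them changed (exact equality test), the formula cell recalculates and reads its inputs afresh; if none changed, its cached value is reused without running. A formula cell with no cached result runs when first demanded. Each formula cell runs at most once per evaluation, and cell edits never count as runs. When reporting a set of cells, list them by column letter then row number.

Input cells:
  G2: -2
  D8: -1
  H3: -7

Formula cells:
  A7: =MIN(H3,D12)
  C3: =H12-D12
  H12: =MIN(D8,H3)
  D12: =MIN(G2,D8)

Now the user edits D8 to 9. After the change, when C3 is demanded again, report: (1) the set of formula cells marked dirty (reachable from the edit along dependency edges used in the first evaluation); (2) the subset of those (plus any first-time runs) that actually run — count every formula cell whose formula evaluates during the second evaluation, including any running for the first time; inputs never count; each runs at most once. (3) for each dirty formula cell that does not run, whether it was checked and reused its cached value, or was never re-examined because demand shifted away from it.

Dirty set: C3, D12, H12.
Run set: D12, H12 (2 run).
Re-examined without running (cache reused): C3.
The important point: at C3 every value read last time is unchanged, so the dirty flag clears without a run.

Initial pass — values computed on the first demand:
  D12 = MIN(-2, -1) = -2
  H12 = MIN(-1, -7) = -7
  C3 = -7 - -2 = -5

Second demand — change propagation:
  D12: re-runs because D8 -1->9; new result -2 (unchanged).
  H12: re-runs because D8 -1->9; new result -7 (unchanged).
  C3: re-examined; everything it read last time is the same (H12 unchanged, D12 unchanged) — cache -5 kept, no run.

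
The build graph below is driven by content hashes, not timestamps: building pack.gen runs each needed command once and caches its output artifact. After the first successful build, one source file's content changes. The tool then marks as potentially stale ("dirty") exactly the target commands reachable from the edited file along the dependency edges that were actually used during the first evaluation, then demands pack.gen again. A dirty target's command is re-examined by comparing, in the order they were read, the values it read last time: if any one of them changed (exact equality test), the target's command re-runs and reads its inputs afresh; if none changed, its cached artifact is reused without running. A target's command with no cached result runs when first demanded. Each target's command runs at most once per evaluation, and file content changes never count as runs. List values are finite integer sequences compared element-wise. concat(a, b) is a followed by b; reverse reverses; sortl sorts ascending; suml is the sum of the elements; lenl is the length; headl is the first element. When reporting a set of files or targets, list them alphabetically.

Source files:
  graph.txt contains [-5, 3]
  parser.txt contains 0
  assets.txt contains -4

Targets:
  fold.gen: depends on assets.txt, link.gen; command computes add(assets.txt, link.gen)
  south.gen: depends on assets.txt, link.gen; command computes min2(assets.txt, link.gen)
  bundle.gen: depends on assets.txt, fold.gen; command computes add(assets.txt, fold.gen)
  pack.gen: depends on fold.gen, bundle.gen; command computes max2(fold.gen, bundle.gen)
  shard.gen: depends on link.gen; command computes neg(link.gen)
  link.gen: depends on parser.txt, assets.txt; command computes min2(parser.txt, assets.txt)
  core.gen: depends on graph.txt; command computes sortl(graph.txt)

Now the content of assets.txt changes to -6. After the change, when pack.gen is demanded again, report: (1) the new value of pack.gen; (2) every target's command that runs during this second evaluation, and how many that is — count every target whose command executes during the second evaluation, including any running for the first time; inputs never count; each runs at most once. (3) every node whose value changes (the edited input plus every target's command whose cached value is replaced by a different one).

Initial pass — values computed on the first demand:
  link.gen = min2(0, -4) = -4
  fold.gen = add(-4, -4) = -8
  bundle.gen = add(-4, -8) = -12
  pack.gen = max2(-8, -12) = -8

Second demand — change propagation:
  link.gen: re-runs because assets.txt -4->-6; new result -6.
  fold.gen: re-runs because assets.txt -4->-6; link.gen -4->-6; new result -12.
  bundle.gen: re-runs because assets.txt -4->-6; fold.gen -8->-12; new result -18.
  pack.gen: re-runs because fold.gen -8->-12; bundle.gen -12->-18; new result -12.

pack.gen now evaluates to -12.
Run set: bundle.gen, fold.gen, link.gen, pack.gen (4 run).
Changed values: assets.txt, bundle.gen, fold.gen, link.gen, pack.gen.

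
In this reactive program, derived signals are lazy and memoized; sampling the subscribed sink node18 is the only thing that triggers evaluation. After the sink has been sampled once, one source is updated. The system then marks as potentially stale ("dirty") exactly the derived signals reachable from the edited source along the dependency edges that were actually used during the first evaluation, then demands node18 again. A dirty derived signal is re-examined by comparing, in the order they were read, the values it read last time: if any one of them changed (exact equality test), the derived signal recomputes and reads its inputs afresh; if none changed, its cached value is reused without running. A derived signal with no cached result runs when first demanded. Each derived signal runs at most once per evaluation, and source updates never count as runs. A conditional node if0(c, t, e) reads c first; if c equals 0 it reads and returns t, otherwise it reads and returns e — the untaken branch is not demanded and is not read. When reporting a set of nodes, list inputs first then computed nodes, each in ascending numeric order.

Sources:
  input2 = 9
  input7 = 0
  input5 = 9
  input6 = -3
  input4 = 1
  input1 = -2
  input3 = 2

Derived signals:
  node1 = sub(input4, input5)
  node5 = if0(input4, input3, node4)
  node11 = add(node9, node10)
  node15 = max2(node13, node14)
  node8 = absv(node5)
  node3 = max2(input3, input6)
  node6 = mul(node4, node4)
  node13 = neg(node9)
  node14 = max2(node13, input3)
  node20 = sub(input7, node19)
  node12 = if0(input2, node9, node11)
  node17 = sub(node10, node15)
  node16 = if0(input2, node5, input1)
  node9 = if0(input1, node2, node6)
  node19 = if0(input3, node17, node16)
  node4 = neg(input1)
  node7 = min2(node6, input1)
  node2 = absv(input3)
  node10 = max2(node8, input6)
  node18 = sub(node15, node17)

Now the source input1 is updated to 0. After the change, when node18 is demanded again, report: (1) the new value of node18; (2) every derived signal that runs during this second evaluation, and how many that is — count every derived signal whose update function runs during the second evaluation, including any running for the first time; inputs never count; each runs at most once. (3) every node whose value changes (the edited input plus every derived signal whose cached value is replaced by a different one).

First demand of the output computes:
  node4 = neg(-2) = 2
  node5 = if0(input4=1 -> else branch node4) = 2
  node6 = mul(2, 2) = 4
  node8 = absv(2) = 2
  node9 = if0(input1=-2 -> else branch node6) = 4
  node10 = max2(2, -3) = 2
  node13 = neg(4) = -4
  node14 = max2(-4, 2) = 2
  node15 = max2(-4, 2) = 2
  node17 = sub(2, 2) = 0
  node18 = sub(2, 0) = 2

After the edit, cleaning proceeds:
  node2: had never run; runs now, result 2.
  node4: a read changed (input1 -2->0) — executes, giving 0.
  node5: a read changed (node4 2->0) — executes, giving 0.
  node6: stays stale; no demand reaches it after the flip.
  node8: a read changed (node5 2->0) — executes, giving 0.
  node9: a read changed (input1 -2->0) — executes, giving 2.
  node10: a read changed (node8 2->0) — executes, giving 0.
  node13: a read changed (node9 4->2) — executes, giving -2.
  node14: a read changed (node13 -4->-2) — executes, giving 2 — identical to its old value.
  node15: a read changed (node13 -4->-2) — executes, giving 2 — identical to its old value.
  node17: a read changed (node10 2->0) — executes, giving -2.
  node18: a read changed (node17 0->-2) — executes, giving 4.

Note the branch switch — demand abandons node6, which is never re-examined.

Demanding node18 again yields 4.
11 derived signals run: node2, node4, node5, node8, node9, node10, node13, node14, node15, node17, node18.
The nodes whose values change: input1, node4, node5, node8, node9, node10, node13, node17, node18.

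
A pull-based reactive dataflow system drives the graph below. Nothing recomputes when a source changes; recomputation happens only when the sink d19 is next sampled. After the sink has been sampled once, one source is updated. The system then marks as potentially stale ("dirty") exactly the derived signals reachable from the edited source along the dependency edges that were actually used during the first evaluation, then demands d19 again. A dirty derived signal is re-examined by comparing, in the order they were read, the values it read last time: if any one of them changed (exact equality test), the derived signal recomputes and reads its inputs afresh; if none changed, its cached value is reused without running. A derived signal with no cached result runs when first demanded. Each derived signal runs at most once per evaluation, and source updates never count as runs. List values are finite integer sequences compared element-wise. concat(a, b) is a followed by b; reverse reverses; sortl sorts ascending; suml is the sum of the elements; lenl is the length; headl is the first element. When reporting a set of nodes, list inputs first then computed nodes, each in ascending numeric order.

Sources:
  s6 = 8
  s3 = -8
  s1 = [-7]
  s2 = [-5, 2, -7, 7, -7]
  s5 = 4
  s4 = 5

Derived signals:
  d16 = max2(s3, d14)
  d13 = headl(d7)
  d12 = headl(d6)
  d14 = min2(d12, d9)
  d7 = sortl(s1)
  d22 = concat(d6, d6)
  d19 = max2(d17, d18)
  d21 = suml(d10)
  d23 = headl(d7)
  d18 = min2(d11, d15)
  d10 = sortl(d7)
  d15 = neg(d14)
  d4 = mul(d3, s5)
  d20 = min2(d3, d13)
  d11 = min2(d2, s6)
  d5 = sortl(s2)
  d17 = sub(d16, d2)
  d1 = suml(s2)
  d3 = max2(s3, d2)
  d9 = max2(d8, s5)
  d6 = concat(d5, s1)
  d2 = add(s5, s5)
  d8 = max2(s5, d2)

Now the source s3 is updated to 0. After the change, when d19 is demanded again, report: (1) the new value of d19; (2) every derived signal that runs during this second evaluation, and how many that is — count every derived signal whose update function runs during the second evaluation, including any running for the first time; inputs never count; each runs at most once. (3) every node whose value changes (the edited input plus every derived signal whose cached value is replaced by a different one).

New value of d19: 7.
Derived signals that run: d16, d17, d19 — 3 in total.
Values that change: s3, d16, d17.

First evaluation (everything demanded from the output):
  d2 = add(4, 4) = 8
  d5 = sortl([-5, 2, -7, 7, -7]) = [-7, -7, -5, 2, 7]
  d6 = concat([-7, -7, -5, 2, 7], [-7]) = [-7, -7, -5, 2, 7, -7]
  d8 = max2(4, 8) = 8
  d9 = max2(8, 4) = 8
  d11 = min2(8, 8) = 8
  d12 = headl([-7, -7, -5, 2, 7, -7]) = -7
  d14 = min2(-7, 8) = -7
  d15 = neg(-7) = 7
  d16 = max2(-8, -7) = -7
  d17 = sub(-7, 8) = -15
  d18 = min2(8, 7) = 7
  d19 = max2(-15, 7) = 7

Propagation after the edit:
  d16: runs — s3 -8->0; result 0.
  d17: runs — d16 -7->0; result -8.
  d19: runs — d17 -15->-8; result 7 (same value as before).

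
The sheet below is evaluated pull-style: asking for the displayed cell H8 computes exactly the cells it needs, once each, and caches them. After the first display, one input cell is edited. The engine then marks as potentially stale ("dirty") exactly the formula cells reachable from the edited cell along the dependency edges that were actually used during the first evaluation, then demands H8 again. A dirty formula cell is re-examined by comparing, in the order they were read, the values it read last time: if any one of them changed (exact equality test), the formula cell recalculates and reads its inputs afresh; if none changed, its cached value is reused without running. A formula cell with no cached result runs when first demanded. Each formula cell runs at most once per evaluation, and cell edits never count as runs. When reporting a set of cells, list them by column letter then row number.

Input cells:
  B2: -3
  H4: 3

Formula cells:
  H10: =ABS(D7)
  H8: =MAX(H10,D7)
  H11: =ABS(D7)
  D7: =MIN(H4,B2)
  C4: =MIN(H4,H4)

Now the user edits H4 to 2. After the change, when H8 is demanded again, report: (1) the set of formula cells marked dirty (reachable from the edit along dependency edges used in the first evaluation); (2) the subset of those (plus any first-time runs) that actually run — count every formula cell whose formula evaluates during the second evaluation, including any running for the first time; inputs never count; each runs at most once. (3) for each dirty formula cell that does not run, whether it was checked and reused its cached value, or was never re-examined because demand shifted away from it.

The edit dirties: D7, H8, H10.
1 formula cells run: D7.
Cache hits after checking: H8, H10.
Note the absorption at D7: it re-runs yet its value is the same, leaving the output's value untouched.

First demand of the output computes:
  D7 = MIN(3, -3) = -3
  H10 = ABS(-3) = 3
  H8 = MAX(3, -3) = 3

After the edit, cleaning proceeds:
  D7: a read changed (H4 3->2) — executes, giving -3 — identical to its old value.
  H10: dirty, but its reads are unchanged (D7 unchanged); cached 3 stands.
  H8: dirty, but its reads are unchanged (H10 unchanged, D7 unchanged); cached 3 stands.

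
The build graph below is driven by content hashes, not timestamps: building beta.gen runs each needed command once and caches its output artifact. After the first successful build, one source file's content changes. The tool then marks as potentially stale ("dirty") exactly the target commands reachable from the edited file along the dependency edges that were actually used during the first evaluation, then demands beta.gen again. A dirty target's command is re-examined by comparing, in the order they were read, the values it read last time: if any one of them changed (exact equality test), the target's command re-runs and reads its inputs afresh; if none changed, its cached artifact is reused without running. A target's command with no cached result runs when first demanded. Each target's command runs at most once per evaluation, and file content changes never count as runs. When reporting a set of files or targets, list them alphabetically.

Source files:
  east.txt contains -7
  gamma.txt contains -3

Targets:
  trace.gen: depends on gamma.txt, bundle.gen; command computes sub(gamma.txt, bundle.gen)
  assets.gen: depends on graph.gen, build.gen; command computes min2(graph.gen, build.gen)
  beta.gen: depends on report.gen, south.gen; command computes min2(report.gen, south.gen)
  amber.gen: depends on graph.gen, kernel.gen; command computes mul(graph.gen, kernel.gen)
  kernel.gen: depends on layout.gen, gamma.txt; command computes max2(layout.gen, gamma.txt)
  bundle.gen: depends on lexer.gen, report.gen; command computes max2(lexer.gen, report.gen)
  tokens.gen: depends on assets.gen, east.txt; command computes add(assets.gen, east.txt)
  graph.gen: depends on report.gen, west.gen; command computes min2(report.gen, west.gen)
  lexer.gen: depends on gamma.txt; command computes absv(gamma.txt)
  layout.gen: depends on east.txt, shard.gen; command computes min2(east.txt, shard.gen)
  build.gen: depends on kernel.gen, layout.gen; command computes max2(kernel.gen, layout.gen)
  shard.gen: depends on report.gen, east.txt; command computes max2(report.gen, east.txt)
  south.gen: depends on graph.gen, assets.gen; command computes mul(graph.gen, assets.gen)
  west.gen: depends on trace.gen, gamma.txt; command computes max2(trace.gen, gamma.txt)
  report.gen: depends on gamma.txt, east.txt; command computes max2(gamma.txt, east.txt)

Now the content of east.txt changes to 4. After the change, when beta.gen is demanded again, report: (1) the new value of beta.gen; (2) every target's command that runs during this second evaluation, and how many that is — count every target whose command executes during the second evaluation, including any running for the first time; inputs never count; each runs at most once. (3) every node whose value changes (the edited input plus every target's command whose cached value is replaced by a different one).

Initial pass — values computed on the first demand:
  lexer.gen = absv(-3) = 3
  report.gen = max2(-3, -7) = -3
  bundle.gen = max2(3, -3) = 3
  shard.gen = max2(-3, -7) = -3
  layout.gen = min2(-7, -3) = -7
  kernel.gen = max2(-7, -3) = -3
  build.gen = max2(-3, -7) = -3
  trace.gen = sub(-3, 3) = -6
  west.gen = max2(-6, -3) = -3
  graph.gen = min2(-3, -3) = -3
  assets.gen = min2(-3, -3) = -3
  south.gen = mul(-3, -3) = 9
  beta.gen = min2(-3, 9) = -3

Second demand — change propagation:
  report.gen: re-runs because east.txt -7->4; new result 4.
  bundle.gen: re-runs because report.gen -3->4; new result 4.
  shard.gen: re-runs because report.gen -3->4; east.txt -7->4; new result 4.
  layout.gen: re-runs because east.txt -7->4; shard.gen -3->4; new result 4.
  kernel.gen: re-runs because layout.gen -7->4; new result 4.
  build.gen: re-runs because kernel.gen -3->4; layout.gen -7->4; new result 4.
  trace.gen: re-runs because bundle.gen 3->4; new result -7.
  west.gen: re-runs because trace.gen -6->-7; new result -3 (unchanged).
  graph.gen: re-runs because report.gen -3->4; new result -3 (unchanged).
  assets.gen: re-runs because build.gen -3->4; new result -3 (unchanged).
  south.gen: re-examined; everything it read last time is the same (graph.gen unchanged, assets.gen unchanged) — cache 9 kept, no run.
  beta.gen: re-runs because report.gen -3->4; new result 4.

The important point: at south.gen every value read last time is unchanged, so the dirty flag clears without a run.

beta.gen now evaluates to 4.
Run set: assets.gen, beta.gen, build.gen, bundle.gen, graph.gen, kernel.gen, layout.gen, report.gen, shard.gen, trace.gen, west.gen (11 run).
Changed values: beta.gen, build.gen, bundle.gen, east.txt, kernel.gen, layout.gen, report.gen, shard.gen, trace.gen.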